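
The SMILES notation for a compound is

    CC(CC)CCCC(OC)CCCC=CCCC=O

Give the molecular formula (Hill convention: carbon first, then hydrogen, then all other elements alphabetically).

Walk through each heavy atom and fill implicit hydrogens from standard valence (C 4, N 3, O 2, S 2, halogen 1):
  atom 1: C, bond orders sum to 1 (valence 4) → 3 H
  atom 2: C, bond orders sum to 3 (valence 4) → 1 H
  atom 3: C, bond orders sum to 2 (valence 4) → 2 H
  atom 4: C, bond orders sum to 1 (valence 4) → 3 H
  atom 5: C, bond orders sum to 2 (valence 4) → 2 H
  atom 6: C, bond orders sum to 2 (valence 4) → 2 H
  atom 7: C, bond orders sum to 2 (valence 4) → 2 H
  atom 8: C, bond orders sum to 3 (valence 4) → 1 H
  atom 9: O, bond orders sum to 2 (valence 2) → 0 H
  atom 10: C, bond orders sum to 1 (valence 4) → 3 H
  atom 11: C, bond orders sum to 2 (valence 4) → 2 H
  atom 12: C, bond orders sum to 2 (valence 4) → 2 H
  atom 13: C, bond orders sum to 2 (valence 4) → 2 H
  atom 14: C, bond orders sum to 3 (valence 4) → 1 H
  atom 15: C, bond orders sum to 3 (valence 4) → 1 H
  atom 16: C, bond orders sum to 2 (valence 4) → 2 H
  atom 17: C, bond orders sum to 2 (valence 4) → 2 H
  atom 18: C, bond orders sum to 3 (valence 4) → 1 H
  atom 19: O, bond orders sum to 2 (valence 2) → 0 H
Totals → C:17, H:32, O:2.
In Hill order: C17H32O2.

C17H32O2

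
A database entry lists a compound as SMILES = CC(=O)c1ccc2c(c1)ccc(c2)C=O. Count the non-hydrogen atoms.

15

Every atom symbol written in the SMILES (organic subset) is one heavy atom; implicit H are not written.
Heavy atoms by element → C:13, O:2.
Total: 15.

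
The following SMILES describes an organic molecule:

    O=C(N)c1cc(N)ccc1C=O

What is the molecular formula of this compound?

Walk through each heavy atom and fill implicit hydrogens from standard valence (C 4, N 3, O 2, S 2, halogen 1); for lowercase aromatic atoms, an aromatic c carries 1 H when it has two neighbours and 0 H with three, and aromatic n carries 0 H:
  atom 1: O, bond orders sum to 2 (valence 2) → 0 H
  atom 2: C, bond orders sum to 4 (valence 4) → 0 H
  atom 3: N, bond orders sum to 1 (valence 3) → 2 H
  atom 4: aromatic c, 3 neighbours → 0 H
  atom 5: aromatic c, 2 neighbours → 1 H
  atom 6: aromatic c, 3 neighbours → 0 H
  atom 7: N, bond orders sum to 1 (valence 3) → 2 H
  atom 8: aromatic c, 2 neighbours → 1 H
  atom 9: aromatic c, 2 neighbours → 1 H
  atom 10: aromatic c, 3 neighbours → 0 H
  atom 11: C, bond orders sum to 3 (valence 4) → 1 H
  atom 12: O, bond orders sum to 2 (valence 2) → 0 H
Totals → C:8, H:8, N:2, O:2.
In Hill order: C8H8N2O2.

C8H8N2O2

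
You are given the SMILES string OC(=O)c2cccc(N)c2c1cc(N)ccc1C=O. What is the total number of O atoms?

3

Scan the SMILES for O atoms (remember two-letter symbols like Cl and Br are single atoms).
Oxygen count: 3.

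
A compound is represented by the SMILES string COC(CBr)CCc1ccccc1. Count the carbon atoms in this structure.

11

Count every carbon token in the SMILES (each C, including those in ring-closure positions and inside branches).
Carbon count: 11.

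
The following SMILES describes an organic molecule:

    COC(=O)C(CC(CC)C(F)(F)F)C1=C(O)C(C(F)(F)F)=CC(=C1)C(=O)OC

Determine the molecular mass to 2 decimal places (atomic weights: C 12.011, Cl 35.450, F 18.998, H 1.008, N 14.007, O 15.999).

416.31 g/mol

First, the molecular formula is C17H18F6O5 (counting implicit H from valence).
  C: 17 × 12.011 = 204.187
  F: 6 × 18.998 = 113.988
  H: 18 × 1.008 = 18.144
  O: 5 × 15.999 = 79.995
Sum: 17×12.011 + 6×18.998 + 18×1.008 + 5×15.999 = 416.314 → 416.31 g/mol.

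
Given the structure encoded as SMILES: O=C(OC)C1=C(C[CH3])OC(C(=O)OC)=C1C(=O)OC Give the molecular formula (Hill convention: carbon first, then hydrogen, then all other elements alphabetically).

C12H14O7

Walk through each heavy atom and fill implicit hydrogens from standard valence (C 4, N 3, O 2, S 2, halogen 1):
  atom 1: O, bond orders sum to 2 (valence 2) → 0 H
  atom 2: C, bond orders sum to 4 (valence 4) → 0 H
  atom 3: O, bond orders sum to 2 (valence 2) → 0 H
  atom 4: C, bond orders sum to 1 (valence 4) → 3 H
  atom 5: C, bond orders sum to 4 (valence 4) → 0 H
  atom 6: C, bond orders sum to 4 (valence 4) → 0 H
  atom 7: C, bond orders sum to 2 (valence 4) → 2 H
  atom 8: C with explicit H count 3
  atom 9: O, bond orders sum to 2 (valence 2) → 0 H
  atom 10: C, bond orders sum to 4 (valence 4) → 0 H
  atom 11: C, bond orders sum to 4 (valence 4) → 0 H
  atom 12: O, bond orders sum to 2 (valence 2) → 0 H
  atom 13: O, bond orders sum to 2 (valence 2) → 0 H
  atom 14: C, bond orders sum to 1 (valence 4) → 3 H
  atom 15: C, bond orders sum to 4 (valence 4) → 0 H
  atom 16: C, bond orders sum to 4 (valence 4) → 0 H
  atom 17: O, bond orders sum to 2 (valence 2) → 0 H
  atom 18: O, bond orders sum to 2 (valence 2) → 0 H
  atom 19: C, bond orders sum to 1 (valence 4) → 3 H
Totals → C:12, H:14, O:7.
In Hill order: C12H14O7.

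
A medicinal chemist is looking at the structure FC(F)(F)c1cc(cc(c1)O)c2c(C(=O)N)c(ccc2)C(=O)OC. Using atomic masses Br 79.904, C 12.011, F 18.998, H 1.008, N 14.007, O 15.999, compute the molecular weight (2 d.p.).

First, the molecular formula is C16H12F3NO4 (counting implicit H from valence).
  C: 16 × 12.011 = 192.176
  F: 3 × 18.998 = 56.994
  H: 12 × 1.008 = 12.096
  N: 1 × 14.007 = 14.007
  O: 4 × 15.999 = 63.996
Sum: 16×12.011 + 3×18.998 + 12×1.008 + 1×14.007 + 4×15.999 = 339.269 → 339.27 g/mol.

339.27 g/mol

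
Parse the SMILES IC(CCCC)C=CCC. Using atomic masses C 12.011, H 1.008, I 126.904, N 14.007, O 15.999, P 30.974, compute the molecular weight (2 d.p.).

First, the molecular formula is C9H17I (counting implicit H from valence).
  C: 9 × 12.011 = 108.099
  H: 17 × 1.008 = 17.136
  I: 1 × 126.904 = 126.904
Sum: 9×12.011 + 17×1.008 + 1×126.904 = 252.139 → 252.14 g/mol.

252.14 g/mol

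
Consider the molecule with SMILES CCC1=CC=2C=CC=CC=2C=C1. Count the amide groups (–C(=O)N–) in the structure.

Scan the SMILES for the amide motif — none present.

0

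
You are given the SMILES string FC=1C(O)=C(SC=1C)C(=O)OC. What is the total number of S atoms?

Scan the SMILES for S atoms (remember two-letter symbols like Cl and Br are single atoms).
Sulfur count: 1.

1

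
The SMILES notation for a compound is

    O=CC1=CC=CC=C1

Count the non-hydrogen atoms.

Every atom symbol written in the SMILES (organic subset) is one heavy atom; implicit H are not written.
Heavy atoms by element → C:7, O:1.
Total: 8.

8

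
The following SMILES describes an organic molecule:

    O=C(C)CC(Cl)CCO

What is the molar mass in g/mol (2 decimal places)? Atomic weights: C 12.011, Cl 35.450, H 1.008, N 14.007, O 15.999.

150.60 g/mol

First, the molecular formula is C6H11ClO2 (counting implicit H from valence).
  C: 6 × 12.011 = 72.066
  Cl: 1 × 35.450 = 35.450
  H: 11 × 1.008 = 11.088
  O: 2 × 15.999 = 31.998
Sum: 6×12.011 + 1×35.450 + 11×1.008 + 2×15.999 = 150.602 → 150.60 g/mol.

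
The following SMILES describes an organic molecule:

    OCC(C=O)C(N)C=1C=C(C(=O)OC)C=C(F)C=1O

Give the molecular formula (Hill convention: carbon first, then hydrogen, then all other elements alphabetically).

C12H14FNO5

Walk through each heavy atom and fill implicit hydrogens from standard valence (C 4, N 3, O 2, S 2, halogen 1):
  atom 1: O, bond orders sum to 1 (valence 2) → 1 H
  atom 2: C, bond orders sum to 2 (valence 4) → 2 H
  atom 3: C, bond orders sum to 3 (valence 4) → 1 H
  atom 4: C, bond orders sum to 3 (valence 4) → 1 H
  atom 5: O, bond orders sum to 2 (valence 2) → 0 H
  atom 6: C, bond orders sum to 3 (valence 4) → 1 H
  atom 7: N, bond orders sum to 1 (valence 3) → 2 H
  atom 8: C, bond orders sum to 4 (valence 4) → 0 H
  atom 9: C, bond orders sum to 3 (valence 4) → 1 H
  atom 10: C, bond orders sum to 4 (valence 4) → 0 H
  atom 11: C, bond orders sum to 4 (valence 4) → 0 H
  atom 12: O, bond orders sum to 2 (valence 2) → 0 H
  atom 13: O, bond orders sum to 2 (valence 2) → 0 H
  atom 14: C, bond orders sum to 1 (valence 4) → 3 H
  atom 15: C, bond orders sum to 3 (valence 4) → 1 H
  atom 16: C, bond orders sum to 4 (valence 4) → 0 H
  atom 17: F (halogen, monovalent) → 0 H
  atom 18: C, bond orders sum to 4 (valence 4) → 0 H
  atom 19: O, bond orders sum to 1 (valence 2) → 1 H
Totals → C:12, H:14, F:1, N:1, O:5.
In Hill order: C12H14FNO5.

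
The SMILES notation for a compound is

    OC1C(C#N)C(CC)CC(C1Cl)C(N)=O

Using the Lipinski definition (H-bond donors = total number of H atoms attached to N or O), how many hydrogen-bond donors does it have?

3

Donors: find every N or O and count the H atoms it carries.
  atom 1 (O): bond orders sum to 1 → 1 H
  atom 5 (N): bond orders sum to 3 → 0 H
  atom 14 (N): bond orders sum to 1 → 2 H
  atom 15 (O): bond orders sum to 2 → 0 H
Lipinski HBD = 3.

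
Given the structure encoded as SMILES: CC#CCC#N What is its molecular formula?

Walk through each heavy atom and fill implicit hydrogens from standard valence (C 4, N 3, O 2, S 2, halogen 1):
  atom 1: C, bond orders sum to 1 (valence 4) → 3 H
  atom 2: C, bond orders sum to 4 (valence 4) → 0 H
  atom 3: C, bond orders sum to 4 (valence 4) → 0 H
  atom 4: C, bond orders sum to 2 (valence 4) → 2 H
  atom 5: C, bond orders sum to 4 (valence 4) → 0 H
  atom 6: N, bond orders sum to 3 (valence 3) → 0 H
Totals → C:5, H:5, N:1.
In Hill order: C5H5N.

C5H5N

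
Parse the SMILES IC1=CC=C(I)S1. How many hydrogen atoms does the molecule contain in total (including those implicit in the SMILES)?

2

Walk through each heavy atom and fill implicit hydrogens from standard valence (C 4, N 3, O 2, S 2, halogen 1):
  atom 1: I (halogen, monovalent) → 0 H
  atom 2: C, bond orders sum to 4 (valence 4) → 0 H
  atom 3: C, bond orders sum to 3 (valence 4) → 1 H
  atom 4: C, bond orders sum to 3 (valence 4) → 1 H
  atom 5: C, bond orders sum to 4 (valence 4) → 0 H
  atom 6: I (halogen, monovalent) → 0 H
  atom 7: S, bond orders sum to 2 (valence 2) → 0 H
Total hydrogens: 2.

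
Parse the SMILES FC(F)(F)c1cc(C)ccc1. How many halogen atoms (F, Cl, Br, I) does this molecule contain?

Halogen atoms appear at heavy-atom positions 1, 3, 4 (3×F).
Halogen count: 3.

3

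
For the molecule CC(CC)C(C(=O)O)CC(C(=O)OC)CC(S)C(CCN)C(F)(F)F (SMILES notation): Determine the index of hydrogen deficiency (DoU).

Molecular formula: C16H28F3NO4S.
DoU = (2C + 2 + N − H − X) / 2, where X is the halogen count and O/S are ignored.
    = (2·16 + 2 + 1 − 28 − 3) / 2 = 4 / 2 = 2.

2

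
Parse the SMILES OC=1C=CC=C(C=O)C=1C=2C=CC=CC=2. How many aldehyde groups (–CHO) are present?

The aldehyde motif appears at heavy-atom position 7 in the SMILES.
Other groups present: 1 hydroxyl.
Aldehyde count: 1.

1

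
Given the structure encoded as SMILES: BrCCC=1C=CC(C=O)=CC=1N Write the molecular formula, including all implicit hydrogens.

Walk through each heavy atom and fill implicit hydrogens from standard valence (C 4, N 3, O 2, S 2, halogen 1):
  atom 1: Br (halogen, monovalent) → 0 H
  atom 2: C, bond orders sum to 2 (valence 4) → 2 H
  atom 3: C, bond orders sum to 2 (valence 4) → 2 H
  atom 4: C, bond orders sum to 4 (valence 4) → 0 H
  atom 5: C, bond orders sum to 3 (valence 4) → 1 H
  atom 6: C, bond orders sum to 3 (valence 4) → 1 H
  atom 7: C, bond orders sum to 4 (valence 4) → 0 H
  atom 8: C, bond orders sum to 3 (valence 4) → 1 H
  atom 9: O, bond orders sum to 2 (valence 2) → 0 H
  atom 10: C, bond orders sum to 3 (valence 4) → 1 H
  atom 11: C, bond orders sum to 4 (valence 4) → 0 H
  atom 12: N, bond orders sum to 1 (valence 3) → 2 H
Totals → C:9, H:10, Br:1, N:1, O:1.
In Hill order: C9H10BrNO.

C9H10BrNO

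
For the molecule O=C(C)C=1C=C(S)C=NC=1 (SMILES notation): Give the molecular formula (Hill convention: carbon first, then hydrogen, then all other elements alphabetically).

Walk through each heavy atom and fill implicit hydrogens from standard valence (C 4, N 3, O 2, S 2, halogen 1):
  atom 1: O, bond orders sum to 2 (valence 2) → 0 H
  atom 2: C, bond orders sum to 4 (valence 4) → 0 H
  atom 3: C, bond orders sum to 1 (valence 4) → 3 H
  atom 4: C, bond orders sum to 4 (valence 4) → 0 H
  atom 5: C, bond orders sum to 3 (valence 4) → 1 H
  atom 6: C, bond orders sum to 4 (valence 4) → 0 H
  atom 7: S, bond orders sum to 1 (valence 2) → 1 H
  atom 8: C, bond orders sum to 3 (valence 4) → 1 H
  atom 9: N, bond orders sum to 3 (valence 3) → 0 H
  atom 10: C, bond orders sum to 3 (valence 4) → 1 H
Totals → C:7, H:7, N:1, O:1, S:1.
In Hill order: C7H7NOS.

C7H7NOS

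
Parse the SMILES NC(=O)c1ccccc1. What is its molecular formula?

C7H7NO

Walk through each heavy atom and fill implicit hydrogens from standard valence (C 4, N 3, O 2, S 2, halogen 1); for lowercase aromatic atoms, an aromatic c carries 1 H when it has two neighbours and 0 H with three, and aromatic n carries 0 H:
  atom 1: N, bond orders sum to 1 (valence 3) → 2 H
  atom 2: C, bond orders sum to 4 (valence 4) → 0 H
  atom 3: O, bond orders sum to 2 (valence 2) → 0 H
  atom 4: aromatic c, 3 neighbours → 0 H
  atom 5: aromatic c, 2 neighbours → 1 H
  atom 6: aromatic c, 2 neighbours → 1 H
  atom 7: aromatic c, 2 neighbours → 1 H
  atom 8: aromatic c, 2 neighbours → 1 H
  atom 9: aromatic c, 2 neighbours → 1 H
Totals → C:7, H:7, N:1, O:1.
In Hill order: C7H7NO.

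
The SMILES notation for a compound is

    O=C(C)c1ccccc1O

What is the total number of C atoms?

8

Count every carbon token in the SMILES (each C, including those in ring-closure positions and inside branches).
Carbon count: 8.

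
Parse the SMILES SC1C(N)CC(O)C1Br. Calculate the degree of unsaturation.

1

Molecular formula: C5H10BrNOS.
DoU = (2C + 2 + N − H − X) / 2, where X is the halogen count and O/S are ignored.
    = (2·5 + 2 + 1 − 10 − 1) / 2 = 2 / 2 = 1.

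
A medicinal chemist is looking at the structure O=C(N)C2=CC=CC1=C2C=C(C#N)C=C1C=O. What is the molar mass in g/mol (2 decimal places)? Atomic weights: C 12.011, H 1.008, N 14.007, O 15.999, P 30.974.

First, the molecular formula is C13H8N2O2 (counting implicit H from valence).
  C: 13 × 12.011 = 156.143
  H: 8 × 1.008 = 8.064
  N: 2 × 14.007 = 28.014
  O: 2 × 15.999 = 31.998
Sum: 13×12.011 + 8×1.008 + 2×14.007 + 2×15.999 = 224.219 → 224.22 g/mol.

224.22 g/mol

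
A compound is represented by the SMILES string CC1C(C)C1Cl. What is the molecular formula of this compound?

Walk through each heavy atom and fill implicit hydrogens from standard valence (C 4, N 3, O 2, S 2, halogen 1):
  atom 1: C, bond orders sum to 1 (valence 4) → 3 H
  atom 2: C, bond orders sum to 3 (valence 4) → 1 H
  atom 3: C, bond orders sum to 3 (valence 4) → 1 H
  atom 4: C, bond orders sum to 1 (valence 4) → 3 H
  atom 5: C, bond orders sum to 3 (valence 4) → 1 H
  atom 6: Cl (halogen, monovalent) → 0 H
Totals → C:5, H:9, Cl:1.

C5H9Cl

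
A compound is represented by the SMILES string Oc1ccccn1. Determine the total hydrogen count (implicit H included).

Walk through each heavy atom and fill implicit hydrogens from standard valence (C 4, N 3, O 2, S 2, halogen 1); for lowercase aromatic atoms, an aromatic c carries 1 H when it has two neighbours and 0 H with three, and aromatic n carries 0 H:
  atom 1: O, bond orders sum to 1 (valence 2) → 1 H
  atom 2: aromatic c, 3 neighbours → 0 H
  atom 3: aromatic c, 2 neighbours → 1 H
  atom 4: aromatic c, 2 neighbours → 1 H
  atom 5: aromatic c, 2 neighbours → 1 H
  atom 6: aromatic c, 2 neighbours → 1 H
  atom 7: aromatic n, 2 neighbours → 0 H
Total hydrogens: 5.

5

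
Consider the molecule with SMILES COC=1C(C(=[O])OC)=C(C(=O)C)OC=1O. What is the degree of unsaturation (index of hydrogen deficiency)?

Degree of unsaturation = (number of rings) + (number of π bonds).
Ring closures in the SMILES: 1.
π bonds: 4 double bonds (each 1 DoU) → 4 DoU from unsaturation.
Total DoU = 1 + 4 = 5.

5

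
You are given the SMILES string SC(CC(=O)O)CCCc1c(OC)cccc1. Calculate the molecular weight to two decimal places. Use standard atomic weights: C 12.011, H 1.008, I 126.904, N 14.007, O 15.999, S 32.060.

First, the molecular formula is C13H18O3S (counting implicit H from valence).
  C: 13 × 12.011 = 156.143
  H: 18 × 1.008 = 18.144
  O: 3 × 15.999 = 47.997
  S: 1 × 32.060 = 32.060
Sum: 13×12.011 + 18×1.008 + 3×15.999 + 1×32.060 = 254.344 → 254.34 g/mol.

254.34 g/mol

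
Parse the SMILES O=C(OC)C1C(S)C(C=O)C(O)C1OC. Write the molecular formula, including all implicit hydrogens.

C9H14O5S

Walk through each heavy atom and fill implicit hydrogens from standard valence (C 4, N 3, O 2, S 2, halogen 1):
  atom 1: O, bond orders sum to 2 (valence 2) → 0 H
  atom 2: C, bond orders sum to 4 (valence 4) → 0 H
  atom 3: O, bond orders sum to 2 (valence 2) → 0 H
  atom 4: C, bond orders sum to 1 (valence 4) → 3 H
  atom 5: C, bond orders sum to 3 (valence 4) → 1 H
  atom 6: C, bond orders sum to 3 (valence 4) → 1 H
  atom 7: S, bond orders sum to 1 (valence 2) → 1 H
  atom 8: C, bond orders sum to 3 (valence 4) → 1 H
  atom 9: C, bond orders sum to 3 (valence 4) → 1 H
  atom 10: O, bond orders sum to 2 (valence 2) → 0 H
  atom 11: C, bond orders sum to 3 (valence 4) → 1 H
  atom 12: O, bond orders sum to 1 (valence 2) → 1 H
  atom 13: C, bond orders sum to 3 (valence 4) → 1 H
  atom 14: O, bond orders sum to 2 (valence 2) → 0 H
  atom 15: C, bond orders sum to 1 (valence 4) → 3 H
Totals → C:9, H:14, O:5, S:1.
In Hill order: C9H14O5S.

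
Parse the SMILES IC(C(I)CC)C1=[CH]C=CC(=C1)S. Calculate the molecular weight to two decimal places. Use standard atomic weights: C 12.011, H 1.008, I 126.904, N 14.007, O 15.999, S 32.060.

First, the molecular formula is C10H12I2S (counting implicit H from valence).
  C: 10 × 12.011 = 120.110
  H: 12 × 1.008 = 12.096
  I: 2 × 126.904 = 253.808
  S: 1 × 32.060 = 32.060
Sum: 10×12.011 + 12×1.008 + 2×126.904 + 1×32.060 = 418.074 → 418.07 g/mol.

418.07 g/mol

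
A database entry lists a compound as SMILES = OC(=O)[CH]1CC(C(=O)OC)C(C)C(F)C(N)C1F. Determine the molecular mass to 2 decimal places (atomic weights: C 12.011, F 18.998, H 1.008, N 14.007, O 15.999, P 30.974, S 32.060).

265.26 g/mol

First, the molecular formula is C11H17F2NO4 (counting implicit H from valence).
  C: 11 × 12.011 = 132.121
  F: 2 × 18.998 = 37.996
  H: 17 × 1.008 = 17.136
  N: 1 × 14.007 = 14.007
  O: 4 × 15.999 = 63.996
Sum: 11×12.011 + 2×18.998 + 17×1.008 + 1×14.007 + 4×15.999 = 265.256 → 265.26 g/mol.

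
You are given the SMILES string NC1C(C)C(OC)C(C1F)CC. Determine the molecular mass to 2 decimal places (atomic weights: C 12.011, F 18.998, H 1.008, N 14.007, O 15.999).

First, the molecular formula is C9H18FNO (counting implicit H from valence).
  C: 9 × 12.011 = 108.099
  F: 1 × 18.998 = 18.998
  H: 18 × 1.008 = 18.144
  N: 1 × 14.007 = 14.007
  O: 1 × 15.999 = 15.999
Sum: 9×12.011 + 1×18.998 + 18×1.008 + 1×14.007 + 1×15.999 = 175.247 → 175.25 g/mol.

175.25 g/mol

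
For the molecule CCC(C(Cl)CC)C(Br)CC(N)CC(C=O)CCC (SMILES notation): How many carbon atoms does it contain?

Count every carbon token in the SMILES (each C, including those in ring-closure positions and inside branches).
Carbon count: 15.

15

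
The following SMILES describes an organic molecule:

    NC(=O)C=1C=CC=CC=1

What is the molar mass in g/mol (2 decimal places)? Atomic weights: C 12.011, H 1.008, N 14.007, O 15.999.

121.14 g/mol

First, the molecular formula is C7H7NO (counting implicit H from valence).
  C: 7 × 12.011 = 84.077
  H: 7 × 1.008 = 7.056
  N: 1 × 14.007 = 14.007
  O: 1 × 15.999 = 15.999
Sum: 7×12.011 + 7×1.008 + 1×14.007 + 1×15.999 = 121.139 → 121.14 g/mol.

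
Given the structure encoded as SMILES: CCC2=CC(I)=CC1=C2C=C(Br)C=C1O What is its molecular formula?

Walk through each heavy atom and fill implicit hydrogens from standard valence (C 4, N 3, O 2, S 2, halogen 1):
  atom 1: C, bond orders sum to 1 (valence 4) → 3 H
  atom 2: C, bond orders sum to 2 (valence 4) → 2 H
  atom 3: C, bond orders sum to 4 (valence 4) → 0 H
  atom 4: C, bond orders sum to 3 (valence 4) → 1 H
  atom 5: C, bond orders sum to 4 (valence 4) → 0 H
  atom 6: I (halogen, monovalent) → 0 H
  atom 7: C, bond orders sum to 3 (valence 4) → 1 H
  atom 8: C, bond orders sum to 4 (valence 4) → 0 H
  atom 9: C, bond orders sum to 4 (valence 4) → 0 H
  atom 10: C, bond orders sum to 3 (valence 4) → 1 H
  atom 11: C, bond orders sum to 4 (valence 4) → 0 H
  atom 12: Br (halogen, monovalent) → 0 H
  atom 13: C, bond orders sum to 3 (valence 4) → 1 H
  atom 14: C, bond orders sum to 4 (valence 4) → 0 H
  atom 15: O, bond orders sum to 1 (valence 2) → 1 H
Totals → C:12, H:10, Br:1, I:1, O:1.

C12H10BrIO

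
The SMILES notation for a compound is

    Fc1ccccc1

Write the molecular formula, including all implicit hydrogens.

Walk through each heavy atom and fill implicit hydrogens from standard valence (C 4, N 3, O 2, S 2, halogen 1); for lowercase aromatic atoms, an aromatic c carries 1 H when it has two neighbours and 0 H with three, and aromatic n carries 0 H:
  atom 1: F (halogen, monovalent) → 0 H
  atom 2: aromatic c, 3 neighbours → 0 H
  atom 3: aromatic c, 2 neighbours → 1 H
  atom 4: aromatic c, 2 neighbours → 1 H
  atom 5: aromatic c, 2 neighbours → 1 H
  atom 6: aromatic c, 2 neighbours → 1 H
  atom 7: aromatic c, 2 neighbours → 1 H
Totals → C:6, H:5, F:1.

C6H5F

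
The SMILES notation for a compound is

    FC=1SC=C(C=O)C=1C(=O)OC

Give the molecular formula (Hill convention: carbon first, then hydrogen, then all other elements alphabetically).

C7H5FO3S

Walk through each heavy atom and fill implicit hydrogens from standard valence (C 4, N 3, O 2, S 2, halogen 1):
  atom 1: F (halogen, monovalent) → 0 H
  atom 2: C, bond orders sum to 4 (valence 4) → 0 H
  atom 3: S, bond orders sum to 2 (valence 2) → 0 H
  atom 4: C, bond orders sum to 3 (valence 4) → 1 H
  atom 5: C, bond orders sum to 4 (valence 4) → 0 H
  atom 6: C, bond orders sum to 3 (valence 4) → 1 H
  atom 7: O, bond orders sum to 2 (valence 2) → 0 H
  atom 8: C, bond orders sum to 4 (valence 4) → 0 H
  atom 9: C, bond orders sum to 4 (valence 4) → 0 H
  atom 10: O, bond orders sum to 2 (valence 2) → 0 H
  atom 11: O, bond orders sum to 2 (valence 2) → 0 H
  atom 12: C, bond orders sum to 1 (valence 4) → 3 H
Totals → C:7, H:5, F:1, O:3, S:1.
In Hill order: C7H5FO3S.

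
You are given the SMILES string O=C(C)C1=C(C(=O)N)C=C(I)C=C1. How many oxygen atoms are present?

Scan the SMILES for O atoms (remember two-letter symbols like Cl and Br are single atoms).
Oxygen count: 2.

2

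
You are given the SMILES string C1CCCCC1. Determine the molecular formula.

C6H12

Walk through each heavy atom and fill implicit hydrogens from standard valence (C 4, N 3, O 2, S 2, halogen 1):
  atom 1: C, bond orders sum to 2 (valence 4) → 2 H
  atom 2: C, bond orders sum to 2 (valence 4) → 2 H
  atom 3: C, bond orders sum to 2 (valence 4) → 2 H
  atom 4: C, bond orders sum to 2 (valence 4) → 2 H
  atom 5: C, bond orders sum to 2 (valence 4) → 2 H
  atom 6: C, bond orders sum to 2 (valence 4) → 2 H
Totals → C:6, H:12.
In Hill order: C6H12.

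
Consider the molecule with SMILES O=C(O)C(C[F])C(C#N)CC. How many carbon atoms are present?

7

Count every carbon token in the SMILES (each C, including those in ring-closure positions and inside branches).
Carbon count: 7.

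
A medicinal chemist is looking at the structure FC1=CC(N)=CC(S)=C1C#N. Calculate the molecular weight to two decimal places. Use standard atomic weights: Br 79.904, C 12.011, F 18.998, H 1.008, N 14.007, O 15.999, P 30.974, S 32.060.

168.19 g/mol

First, the molecular formula is C7H5FN2S (counting implicit H from valence).
  C: 7 × 12.011 = 84.077
  F: 1 × 18.998 = 18.998
  H: 5 × 1.008 = 5.040
  N: 2 × 14.007 = 28.014
  S: 1 × 32.060 = 32.060
Sum: 7×12.011 + 1×18.998 + 5×1.008 + 2×14.007 + 1×32.060 = 168.189 → 168.19 g/mol.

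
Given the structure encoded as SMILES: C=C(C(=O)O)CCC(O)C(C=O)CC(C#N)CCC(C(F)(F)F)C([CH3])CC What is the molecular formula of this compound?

Walk through each heavy atom and fill implicit hydrogens from standard valence (C 4, N 3, O 2, S 2, halogen 1):
  atom 1: C, bond orders sum to 2 (valence 4) → 2 H
  atom 2: C, bond orders sum to 4 (valence 4) → 0 H
  atom 3: C, bond orders sum to 4 (valence 4) → 0 H
  atom 4: O, bond orders sum to 2 (valence 2) → 0 H
  atom 5: O, bond orders sum to 1 (valence 2) → 1 H
  atom 6: C, bond orders sum to 2 (valence 4) → 2 H
  atom 7: C, bond orders sum to 2 (valence 4) → 2 H
  atom 8: C, bond orders sum to 3 (valence 4) → 1 H
  atom 9: O, bond orders sum to 1 (valence 2) → 1 H
  atom 10: C, bond orders sum to 3 (valence 4) → 1 H
  atom 11: C, bond orders sum to 3 (valence 4) → 1 H
  atom 12: O, bond orders sum to 2 (valence 2) → 0 H
  atom 13: C, bond orders sum to 2 (valence 4) → 2 H
  atom 14: C, bond orders sum to 3 (valence 4) → 1 H
  atom 15: C, bond orders sum to 4 (valence 4) → 0 H
  atom 16: N, bond orders sum to 3 (valence 3) → 0 H
  atom 17: C, bond orders sum to 2 (valence 4) → 2 H
  atom 18: C, bond orders sum to 2 (valence 4) → 2 H
  atom 19: C, bond orders sum to 3 (valence 4) → 1 H
  atom 20: C, bond orders sum to 4 (valence 4) → 0 H
  atom 21: F (halogen, monovalent) → 0 H
  atom 22: F (halogen, monovalent) → 0 H
  atom 23: F (halogen, monovalent) → 0 H
  atom 24: C, bond orders sum to 3 (valence 4) → 1 H
  atom 25: C with explicit H count 3
  atom 26: C, bond orders sum to 2 (valence 4) → 2 H
  atom 27: C, bond orders sum to 1 (valence 4) → 3 H
Totals → C:19, H:28, F:3, N:1, O:4.
In Hill order: C19H28F3NO4.

C19H28F3NO4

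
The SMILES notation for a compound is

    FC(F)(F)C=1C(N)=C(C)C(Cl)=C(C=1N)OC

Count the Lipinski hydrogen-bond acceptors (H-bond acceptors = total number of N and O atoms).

N atoms: 2; O atoms: 1.
Lipinski HBA = 2 + 1 = 3.

3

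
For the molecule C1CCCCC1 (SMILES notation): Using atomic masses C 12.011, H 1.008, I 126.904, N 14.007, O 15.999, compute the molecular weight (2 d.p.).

84.16 g/mol

First, the molecular formula is C6H12 (counting implicit H from valence).
  C: 6 × 12.011 = 72.066
  H: 12 × 1.008 = 12.096
Sum: 6×12.011 + 12×1.008 = 84.162 → 84.16 g/mol.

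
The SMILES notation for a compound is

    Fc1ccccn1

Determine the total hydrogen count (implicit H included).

4

Walk through each heavy atom and fill implicit hydrogens from standard valence (C 4, N 3, O 2, S 2, halogen 1); for lowercase aromatic atoms, an aromatic c carries 1 H when it has two neighbours and 0 H with three, and aromatic n carries 0 H:
  atom 1: F (halogen, monovalent) → 0 H
  atom 2: aromatic c, 3 neighbours → 0 H
  atom 3: aromatic c, 2 neighbours → 1 H
  atom 4: aromatic c, 2 neighbours → 1 H
  atom 5: aromatic c, 2 neighbours → 1 H
  atom 6: aromatic c, 2 neighbours → 1 H
  atom 7: aromatic n, 2 neighbours → 0 H
Total hydrogens: 4.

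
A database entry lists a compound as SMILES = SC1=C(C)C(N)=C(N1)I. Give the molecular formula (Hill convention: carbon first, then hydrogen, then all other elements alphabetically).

Walk through each heavy atom and fill implicit hydrogens from standard valence (C 4, N 3, O 2, S 2, halogen 1):
  atom 1: S, bond orders sum to 1 (valence 2) → 1 H
  atom 2: C, bond orders sum to 4 (valence 4) → 0 H
  atom 3: C, bond orders sum to 4 (valence 4) → 0 H
  atom 4: C, bond orders sum to 1 (valence 4) → 3 H
  atom 5: C, bond orders sum to 4 (valence 4) → 0 H
  atom 6: N, bond orders sum to 1 (valence 3) → 2 H
  atom 7: C, bond orders sum to 4 (valence 4) → 0 H
  atom 8: N, bond orders sum to 2 (valence 3) → 1 H
  atom 9: I (halogen, monovalent) → 0 H
Totals → C:5, H:7, I:1, N:2, S:1.
In Hill order: C5H7IN2S.

C5H7IN2S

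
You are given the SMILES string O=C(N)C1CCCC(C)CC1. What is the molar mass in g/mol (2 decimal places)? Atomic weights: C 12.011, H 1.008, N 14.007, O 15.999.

First, the molecular formula is C9H17NO (counting implicit H from valence).
  C: 9 × 12.011 = 108.099
  H: 17 × 1.008 = 17.136
  N: 1 × 14.007 = 14.007
  O: 1 × 15.999 = 15.999
Sum: 9×12.011 + 17×1.008 + 1×14.007 + 1×15.999 = 155.241 → 155.24 g/mol.

155.24 g/mol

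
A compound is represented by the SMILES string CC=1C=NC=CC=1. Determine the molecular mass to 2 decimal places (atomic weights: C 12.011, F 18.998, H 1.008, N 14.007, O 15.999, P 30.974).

First, the molecular formula is C6H7N (counting implicit H from valence).
  C: 6 × 12.011 = 72.066
  H: 7 × 1.008 = 7.056
  N: 1 × 14.007 = 14.007
Sum: 6×12.011 + 7×1.008 + 1×14.007 = 93.129 → 93.13 g/mol.

93.13 g/mol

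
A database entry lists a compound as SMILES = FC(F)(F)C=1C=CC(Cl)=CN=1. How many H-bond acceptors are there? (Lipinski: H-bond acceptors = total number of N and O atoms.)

N atoms: 1; O atoms: 0.
Lipinski HBA = 1 + 0 = 1.

1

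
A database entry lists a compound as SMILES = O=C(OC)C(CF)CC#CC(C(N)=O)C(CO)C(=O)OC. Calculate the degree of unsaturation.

5

Degree of unsaturation = (number of rings) + (number of π bonds).
Ring closures in the SMILES: 0.
π bonds: 3 double bonds (each 1 DoU), 1 triple bond (each 2 DoU) → 5 DoU from unsaturation.
Total DoU = 0 + 5 = 5.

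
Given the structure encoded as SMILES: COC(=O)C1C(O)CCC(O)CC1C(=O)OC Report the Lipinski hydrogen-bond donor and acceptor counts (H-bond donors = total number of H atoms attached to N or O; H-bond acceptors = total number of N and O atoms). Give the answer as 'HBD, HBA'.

Donors: find every N or O and count the H atoms it carries.
  atom 2 (O): bond orders sum to 2 → 0 H
  atom 4 (O): bond orders sum to 2 → 0 H
  atom 7 (O): bond orders sum to 1 → 1 H
  atom 11 (O): bond orders sum to 1 → 1 H
  atom 15 (O): bond orders sum to 2 → 0 H
  atom 16 (O): bond orders sum to 2 → 0 H
Lipinski HBD = 2.
Acceptors: N atoms = 0, O atoms = 6 → HBA = 6.

2, 6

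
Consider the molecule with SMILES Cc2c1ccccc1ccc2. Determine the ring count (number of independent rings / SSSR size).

In SMILES, each pair of matching ring-closure digits denotes one ring-closing bond; the number of such bonds equals the number of independent rings.
Ring-closure bonds here: 2.

2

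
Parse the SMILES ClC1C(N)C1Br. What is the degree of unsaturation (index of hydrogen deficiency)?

1

Degree of unsaturation = (number of rings) + (number of π bonds).
Ring closures in the SMILES: 1.
π bonds: none → 0 DoU from unsaturation.
Total DoU = 1 + 0 = 1.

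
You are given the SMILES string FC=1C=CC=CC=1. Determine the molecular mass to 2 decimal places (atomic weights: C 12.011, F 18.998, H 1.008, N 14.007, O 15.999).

96.10 g/mol

First, the molecular formula is C6H5F (counting implicit H from valence).
  C: 6 × 12.011 = 72.066
  F: 1 × 18.998 = 18.998
  H: 5 × 1.008 = 5.040
Sum: 6×12.011 + 1×18.998 + 5×1.008 = 96.104 → 96.10 g/mol.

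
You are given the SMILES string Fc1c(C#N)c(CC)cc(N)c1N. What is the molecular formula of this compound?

C9H10FN3

Walk through each heavy atom and fill implicit hydrogens from standard valence (C 4, N 3, O 2, S 2, halogen 1); for lowercase aromatic atoms, an aromatic c carries 1 H when it has two neighbours and 0 H with three, and aromatic n carries 0 H:
  atom 1: F (halogen, monovalent) → 0 H
  atom 2: aromatic c, 3 neighbours → 0 H
  atom 3: aromatic c, 3 neighbours → 0 H
  atom 4: C, bond orders sum to 4 (valence 4) → 0 H
  atom 5: N, bond orders sum to 3 (valence 3) → 0 H
  atom 6: aromatic c, 3 neighbours → 0 H
  atom 7: C, bond orders sum to 2 (valence 4) → 2 H
  atom 8: C, bond orders sum to 1 (valence 4) → 3 H
  atom 9: aromatic c, 2 neighbours → 1 H
  atom 10: aromatic c, 3 neighbours → 0 H
  atom 11: N, bond orders sum to 1 (valence 3) → 2 H
  atom 12: aromatic c, 3 neighbours → 0 H
  atom 13: N, bond orders sum to 1 (valence 3) → 2 H
Totals → C:9, H:10, F:1, N:3.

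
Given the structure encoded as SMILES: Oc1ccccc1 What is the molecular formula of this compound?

C6H6O

Walk through each heavy atom and fill implicit hydrogens from standard valence (C 4, N 3, O 2, S 2, halogen 1); for lowercase aromatic atoms, an aromatic c carries 1 H when it has two neighbours and 0 H with three, and aromatic n carries 0 H:
  atom 1: O, bond orders sum to 1 (valence 2) → 1 H
  atom 2: aromatic c, 3 neighbours → 0 H
  atom 3: aromatic c, 2 neighbours → 1 H
  atom 4: aromatic c, 2 neighbours → 1 H
  atom 5: aromatic c, 2 neighbours → 1 H
  atom 6: aromatic c, 2 neighbours → 1 H
  atom 7: aromatic c, 2 neighbours → 1 H
Totals → C:6, H:6, O:1.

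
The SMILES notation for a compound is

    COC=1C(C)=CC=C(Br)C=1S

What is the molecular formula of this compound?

Walk through each heavy atom and fill implicit hydrogens from standard valence (C 4, N 3, O 2, S 2, halogen 1):
  atom 1: C, bond orders sum to 1 (valence 4) → 3 H
  atom 2: O, bond orders sum to 2 (valence 2) → 0 H
  atom 3: C, bond orders sum to 4 (valence 4) → 0 H
  atom 4: C, bond orders sum to 4 (valence 4) → 0 H
  atom 5: C, bond orders sum to 1 (valence 4) → 3 H
  atom 6: C, bond orders sum to 3 (valence 4) → 1 H
  atom 7: C, bond orders sum to 3 (valence 4) → 1 H
  atom 8: C, bond orders sum to 4 (valence 4) → 0 H
  atom 9: Br (halogen, monovalent) → 0 H
  atom 10: C, bond orders sum to 4 (valence 4) → 0 H
  atom 11: S, bond orders sum to 1 (valence 2) → 1 H
Totals → C:8, H:9, Br:1, O:1, S:1.

C8H9BrOS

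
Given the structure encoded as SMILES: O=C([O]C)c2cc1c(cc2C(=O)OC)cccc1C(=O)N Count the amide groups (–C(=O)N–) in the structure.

The amide motif appears at heavy-atom position 19 in the SMILES.
Other groups present: 2 ester.
Amide count: 1.

1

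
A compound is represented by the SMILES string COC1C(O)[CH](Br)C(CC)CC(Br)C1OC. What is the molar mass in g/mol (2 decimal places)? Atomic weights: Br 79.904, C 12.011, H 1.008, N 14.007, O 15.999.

360.09 g/mol

First, the molecular formula is C11H20Br2O3 (counting implicit H from valence).
  Br: 2 × 79.904 = 159.808
  C: 11 × 12.011 = 132.121
  H: 20 × 1.008 = 20.160
  O: 3 × 15.999 = 47.997
Sum: 2×79.904 + 11×12.011 + 20×1.008 + 3×15.999 = 360.086 → 360.09 g/mol.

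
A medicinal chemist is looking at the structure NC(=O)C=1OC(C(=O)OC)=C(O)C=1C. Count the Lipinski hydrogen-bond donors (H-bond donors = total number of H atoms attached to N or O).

3

Donors: find every N or O and count the H atoms it carries.
  atom 1 (N): bond orders sum to 1 → 2 H
  atom 3 (O): bond orders sum to 2 → 0 H
  atom 5 (O): bond orders sum to 2 → 0 H
  atom 8 (O): bond orders sum to 2 → 0 H
  atom 9 (O): bond orders sum to 2 → 0 H
  atom 12 (O): bond orders sum to 1 → 1 H
Lipinski HBD = 3.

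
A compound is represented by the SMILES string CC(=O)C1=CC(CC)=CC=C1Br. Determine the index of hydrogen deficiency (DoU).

5

Degree of unsaturation = (number of rings) + (number of π bonds).
Ring closures in the SMILES: 1.
π bonds: 4 double bonds (each 1 DoU) → 4 DoU from unsaturation.
Total DoU = 1 + 4 = 5.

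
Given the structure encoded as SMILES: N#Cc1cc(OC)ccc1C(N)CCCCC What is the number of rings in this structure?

1

In SMILES, each pair of matching ring-closure digits denotes one ring-closing bond; the number of such bonds equals the number of independent rings.
Ring-closure bonds here: 1.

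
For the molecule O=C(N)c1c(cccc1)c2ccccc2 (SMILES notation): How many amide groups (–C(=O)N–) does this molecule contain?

The amide motif appears at heavy-atom position 2 in the SMILES.
Amide count: 1.

1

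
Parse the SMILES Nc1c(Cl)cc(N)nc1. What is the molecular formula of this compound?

Walk through each heavy atom and fill implicit hydrogens from standard valence (C 4, N 3, O 2, S 2, halogen 1); for lowercase aromatic atoms, an aromatic c carries 1 H when it has two neighbours and 0 H with three, and aromatic n carries 0 H:
  atom 1: N, bond orders sum to 1 (valence 3) → 2 H
  atom 2: aromatic c, 3 neighbours → 0 H
  atom 3: aromatic c, 3 neighbours → 0 H
  atom 4: Cl (halogen, monovalent) → 0 H
  atom 5: aromatic c, 2 neighbours → 1 H
  atom 6: aromatic c, 3 neighbours → 0 H
  atom 7: N, bond orders sum to 1 (valence 3) → 2 H
  atom 8: aromatic n, 2 neighbours → 0 H
  atom 9: aromatic c, 2 neighbours → 1 H
Totals → C:5, H:6, Cl:1, N:3.
In Hill order: C5H6ClN3.

C5H6ClN3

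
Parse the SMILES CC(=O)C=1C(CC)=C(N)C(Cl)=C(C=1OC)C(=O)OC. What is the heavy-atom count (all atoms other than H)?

Every atom symbol written in the SMILES (organic subset) is one heavy atom; implicit H are not written.
Heavy atoms by element → C:13, Cl:1, N:1, O:4.
Total: 19.

19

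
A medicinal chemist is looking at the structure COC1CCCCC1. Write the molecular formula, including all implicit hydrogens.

C7H14O

Walk through each heavy atom and fill implicit hydrogens from standard valence (C 4, N 3, O 2, S 2, halogen 1):
  atom 1: C, bond orders sum to 1 (valence 4) → 3 H
  atom 2: O, bond orders sum to 2 (valence 2) → 0 H
  atom 3: C, bond orders sum to 3 (valence 4) → 1 H
  atom 4: C, bond orders sum to 2 (valence 4) → 2 H
  atom 5: C, bond orders sum to 2 (valence 4) → 2 H
  atom 6: C, bond orders sum to 2 (valence 4) → 2 H
  atom 7: C, bond orders sum to 2 (valence 4) → 2 H
  atom 8: C, bond orders sum to 2 (valence 4) → 2 H
Totals → C:7, H:14, O:1.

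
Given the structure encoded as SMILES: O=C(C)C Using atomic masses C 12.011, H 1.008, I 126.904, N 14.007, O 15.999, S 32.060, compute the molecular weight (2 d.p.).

58.08 g/mol

First, the molecular formula is C3H6O (counting implicit H from valence).
  C: 3 × 12.011 = 36.033
  H: 6 × 1.008 = 6.048
  O: 1 × 15.999 = 15.999
Sum: 3×12.011 + 6×1.008 + 1×15.999 = 58.080 → 58.08 g/mol.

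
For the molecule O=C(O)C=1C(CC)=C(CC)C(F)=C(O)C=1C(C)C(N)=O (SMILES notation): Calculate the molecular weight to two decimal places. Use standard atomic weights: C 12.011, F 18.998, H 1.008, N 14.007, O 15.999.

First, the molecular formula is C14H18FNO4 (counting implicit H from valence).
  C: 14 × 12.011 = 168.154
  F: 1 × 18.998 = 18.998
  H: 18 × 1.008 = 18.144
  N: 1 × 14.007 = 14.007
  O: 4 × 15.999 = 63.996
Sum: 14×12.011 + 1×18.998 + 18×1.008 + 1×14.007 + 4×15.999 = 283.299 → 283.30 g/mol.

283.30 g/mol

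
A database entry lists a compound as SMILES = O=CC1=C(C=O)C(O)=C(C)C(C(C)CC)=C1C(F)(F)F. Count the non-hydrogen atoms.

20

Every atom symbol written in the SMILES (organic subset) is one heavy atom; implicit H are not written.
Heavy atoms by element → C:14, F:3, O:3.
Total: 20.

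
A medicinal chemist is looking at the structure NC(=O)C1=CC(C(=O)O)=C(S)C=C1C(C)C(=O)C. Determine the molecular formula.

C12H13NO4S

Walk through each heavy atom and fill implicit hydrogens from standard valence (C 4, N 3, O 2, S 2, halogen 1):
  atom 1: N, bond orders sum to 1 (valence 3) → 2 H
  atom 2: C, bond orders sum to 4 (valence 4) → 0 H
  atom 3: O, bond orders sum to 2 (valence 2) → 0 H
  atom 4: C, bond orders sum to 4 (valence 4) → 0 H
  atom 5: C, bond orders sum to 3 (valence 4) → 1 H
  atom 6: C, bond orders sum to 4 (valence 4) → 0 H
  atom 7: C, bond orders sum to 4 (valence 4) → 0 H
  atom 8: O, bond orders sum to 2 (valence 2) → 0 H
  atom 9: O, bond orders sum to 1 (valence 2) → 1 H
  atom 10: C, bond orders sum to 4 (valence 4) → 0 H
  atom 11: S, bond orders sum to 1 (valence 2) → 1 H
  atom 12: C, bond orders sum to 3 (valence 4) → 1 H
  atom 13: C, bond orders sum to 4 (valence 4) → 0 H
  atom 14: C, bond orders sum to 3 (valence 4) → 1 H
  atom 15: C, bond orders sum to 1 (valence 4) → 3 H
  atom 16: C, bond orders sum to 4 (valence 4) → 0 H
  atom 17: O, bond orders sum to 2 (valence 2) → 0 H
  atom 18: C, bond orders sum to 1 (valence 4) → 3 H
Totals → C:12, H:13, N:1, O:4, S:1.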